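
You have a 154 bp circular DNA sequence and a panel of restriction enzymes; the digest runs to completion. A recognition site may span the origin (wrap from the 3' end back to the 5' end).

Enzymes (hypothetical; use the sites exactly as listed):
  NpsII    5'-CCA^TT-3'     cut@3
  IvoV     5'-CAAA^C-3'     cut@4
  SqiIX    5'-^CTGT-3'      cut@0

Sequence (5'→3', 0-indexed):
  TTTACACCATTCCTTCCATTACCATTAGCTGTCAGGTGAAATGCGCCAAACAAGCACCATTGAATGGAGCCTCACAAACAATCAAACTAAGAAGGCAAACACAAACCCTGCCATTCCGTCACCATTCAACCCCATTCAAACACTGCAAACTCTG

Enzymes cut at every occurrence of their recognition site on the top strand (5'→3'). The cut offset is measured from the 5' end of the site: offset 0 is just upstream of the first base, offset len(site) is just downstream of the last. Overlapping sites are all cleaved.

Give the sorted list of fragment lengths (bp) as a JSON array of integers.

Scan for sites:
  NpsII CCATT/3: at [6, 15, 21, 56, 110, 121, 131] ⇒ [9, 18, 24, 59, 113, 124, 134]
  IvoV CAAAC/4: at [46, 74, 82, 95, 101, 136, 145] ⇒ [50, 78, 86, 99, 105, 140, 149]
  SqiIX CTGT/0: at [28, 151] ⇒ [28, 151]

Pooled cuts: [9, 18, 24, 28, 50, 59, 78, 86, 99, 105, 113, 124, 134, 140, 149, 151]

Fragments:
  9→18: 9 bp
  18→24: 6 bp
  24→28: 4 bp
  28→50: 22 bp
  50→59: 9 bp
  59→78: 19 bp
  78→86: 8 bp
  86→99: 13 bp
  99→105: 6 bp
  105→113: 8 bp
  113→124: 11 bp
  124→134: 10 bp
  134→140: 6 bp
  140→149: 9 bp
  149→151: 2 bp
  151→9 (wrap): 154-151+9 = 12 bp

[2,4,6,6,6,8,8,9,9,9,10,11,12,13,19,22]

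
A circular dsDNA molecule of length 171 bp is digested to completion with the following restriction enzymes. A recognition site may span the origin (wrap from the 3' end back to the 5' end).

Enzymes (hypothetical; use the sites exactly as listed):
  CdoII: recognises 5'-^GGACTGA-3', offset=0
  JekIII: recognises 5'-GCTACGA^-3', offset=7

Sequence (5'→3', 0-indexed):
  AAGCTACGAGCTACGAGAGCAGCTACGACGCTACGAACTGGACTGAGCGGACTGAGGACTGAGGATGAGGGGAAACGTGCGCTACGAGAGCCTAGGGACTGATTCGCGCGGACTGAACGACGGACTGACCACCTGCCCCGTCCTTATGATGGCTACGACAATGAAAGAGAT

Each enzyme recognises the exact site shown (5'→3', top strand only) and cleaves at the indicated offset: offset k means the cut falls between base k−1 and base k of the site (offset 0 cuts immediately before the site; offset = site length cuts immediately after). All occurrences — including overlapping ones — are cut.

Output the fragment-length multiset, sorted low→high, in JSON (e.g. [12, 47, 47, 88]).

[3,7,7,8,8,9,12,12,14,22,32,37]

Scan for sites:
  CdoII GGACTGA/0: at [39, 48, 55, 95, 109, 121] ⇒ [39, 48, 55, 95, 109, 121]
  JekIII GCTACGA/7: at [2, 9, 21, 29, 80, 151] ⇒ [9, 16, 28, 36, 87, 158]

All cut coordinates (distinct, sorted): [9, 16, 28, 36, 39, 48, 55, 87, 95, 109, 121, 158]

Fragment lengths:
  9→16: 7 bp
  16→28: 12 bp
  28→36: 8 bp
  36→39: 3 bp
  39→48: 9 bp
  48→55: 7 bp
  55→87: 32 bp
  87→95: 8 bp
  95→109: 14 bp
  109→121: 12 bp
  121→158: 37 bp
  158→9 (wrap): 171-158+9 = 22 bp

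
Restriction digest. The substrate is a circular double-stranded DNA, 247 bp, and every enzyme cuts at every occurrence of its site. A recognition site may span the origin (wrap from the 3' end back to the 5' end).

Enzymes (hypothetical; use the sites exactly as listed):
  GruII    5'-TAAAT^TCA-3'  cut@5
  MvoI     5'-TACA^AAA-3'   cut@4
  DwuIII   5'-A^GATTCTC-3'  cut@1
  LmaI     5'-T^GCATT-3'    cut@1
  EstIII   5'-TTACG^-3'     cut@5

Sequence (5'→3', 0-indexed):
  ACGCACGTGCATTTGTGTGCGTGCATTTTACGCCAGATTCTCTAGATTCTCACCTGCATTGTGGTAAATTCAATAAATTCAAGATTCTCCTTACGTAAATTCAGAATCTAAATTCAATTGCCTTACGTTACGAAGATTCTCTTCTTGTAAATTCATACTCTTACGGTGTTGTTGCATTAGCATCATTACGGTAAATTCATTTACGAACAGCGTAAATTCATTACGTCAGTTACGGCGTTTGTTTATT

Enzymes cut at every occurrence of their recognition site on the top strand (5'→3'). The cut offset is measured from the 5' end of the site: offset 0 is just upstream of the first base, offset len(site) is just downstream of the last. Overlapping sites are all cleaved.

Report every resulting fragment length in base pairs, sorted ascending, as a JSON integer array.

[2,3,4,5,5,5,6,8,8,9,9,9,9,10,11,12,13,13,13,14,14,14,16,17,18]

Per-enzyme occurrences:
  GruII (TAAATTCA, off=5): starts [64, 73, 95, 108, 147, 191, 212] → cuts [69, 78, 100, 113, 152, 196, 217]
  MvoI (TACAAAA, off=4): no sites
  DwuIII (AGATTCTC, off=1): starts [34, 43, 81, 133] → cuts [35, 44, 82, 134]
  LmaI (TGCATT, off=1): starts [7, 21, 54, 172] → cuts [8, 22, 55, 173]
  EstIII (TTACG, off=5): starts [27, 90, 122, 127, 160, 185, 200, 220, 229, 245] → cuts [3, 32, 95, 127, 132, 165, 190, 205, 225, 234]

All cut coordinates (distinct, sorted): [3, 8, 22, 32, 35, 44, 55, 69, 78, 82, 95, 100, 113, 127, 132, 134, 152, 165, 173, 190, 196, 205, 217, 225, 234]

Fragment lengths:
  3→8: 5 bp
  8→22: 14 bp
  22→32: 10 bp
  32→35: 3 bp
  35→44: 9 bp
  44→55: 11 bp
  55→69: 14 bp
  69→78: 9 bp
  78→82: 4 bp
  82→95: 13 bp
  95→100: 5 bp
  100→113: 13 bp
  113→127: 14 bp
  127→132: 5 bp
  132→134: 2 bp
  134→152: 18 bp
  152→165: 13 bp
  165→173: 8 bp
  173→190: 17 bp
  190→196: 6 bp
  196→205: 9 bp
  205→217: 12 bp
  217→225: 8 bp
  225→234: 9 bp
  234→3 (wrap): 247-234+3 = 16 bp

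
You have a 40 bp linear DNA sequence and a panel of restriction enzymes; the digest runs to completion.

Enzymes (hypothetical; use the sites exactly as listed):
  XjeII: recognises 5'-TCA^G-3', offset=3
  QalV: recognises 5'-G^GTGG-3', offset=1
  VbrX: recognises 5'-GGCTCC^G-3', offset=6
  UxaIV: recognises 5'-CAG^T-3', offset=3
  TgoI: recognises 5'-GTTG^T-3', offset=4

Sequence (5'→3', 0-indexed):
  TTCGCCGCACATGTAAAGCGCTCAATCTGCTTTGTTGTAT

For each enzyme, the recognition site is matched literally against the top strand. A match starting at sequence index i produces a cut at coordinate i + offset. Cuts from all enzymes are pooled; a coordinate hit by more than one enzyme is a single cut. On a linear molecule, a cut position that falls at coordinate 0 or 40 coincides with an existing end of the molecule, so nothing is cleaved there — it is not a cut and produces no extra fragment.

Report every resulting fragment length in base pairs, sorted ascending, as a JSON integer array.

[3,37]

Site scan:
  XjeII (TCAG, off=3): no sites
  QalV (GGTGG, off=1): no sites
  VbrX (GGCTCCG, off=6): no sites
  UxaIV (CAGT, off=3): no sites
  TgoI (GTTGT, off=4): starts [33] → cuts [37]

Pooled cuts: [37]

Fragment lengths:
  [0,37): 37 bp
  [37,40): 3 bp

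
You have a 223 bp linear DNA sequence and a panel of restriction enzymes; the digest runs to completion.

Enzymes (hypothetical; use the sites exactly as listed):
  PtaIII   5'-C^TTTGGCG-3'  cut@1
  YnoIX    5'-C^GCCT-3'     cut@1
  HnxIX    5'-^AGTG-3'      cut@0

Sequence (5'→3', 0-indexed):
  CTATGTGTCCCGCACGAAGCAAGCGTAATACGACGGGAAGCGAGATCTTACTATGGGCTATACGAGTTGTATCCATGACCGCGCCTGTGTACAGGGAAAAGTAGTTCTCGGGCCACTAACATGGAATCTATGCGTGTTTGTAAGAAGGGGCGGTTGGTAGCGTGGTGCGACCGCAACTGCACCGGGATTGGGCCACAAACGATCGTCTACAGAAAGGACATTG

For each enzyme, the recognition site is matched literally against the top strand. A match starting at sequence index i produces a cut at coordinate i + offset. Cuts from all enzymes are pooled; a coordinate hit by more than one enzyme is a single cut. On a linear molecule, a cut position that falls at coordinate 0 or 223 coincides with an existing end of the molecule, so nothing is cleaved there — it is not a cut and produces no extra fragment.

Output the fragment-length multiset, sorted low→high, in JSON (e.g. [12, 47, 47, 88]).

Scan for sites:
  PtaIII (CTTTGGCG, off=1): no sites
  YnoIX (CGCCT, off=1): starts [81] → cuts [82]
  HnxIX (AGTG, off=0): no sites

Pooled cuts: [82]

Fragment lengths:
  [0,82): 82 bp
  [82,223): 141 bp

[82,141]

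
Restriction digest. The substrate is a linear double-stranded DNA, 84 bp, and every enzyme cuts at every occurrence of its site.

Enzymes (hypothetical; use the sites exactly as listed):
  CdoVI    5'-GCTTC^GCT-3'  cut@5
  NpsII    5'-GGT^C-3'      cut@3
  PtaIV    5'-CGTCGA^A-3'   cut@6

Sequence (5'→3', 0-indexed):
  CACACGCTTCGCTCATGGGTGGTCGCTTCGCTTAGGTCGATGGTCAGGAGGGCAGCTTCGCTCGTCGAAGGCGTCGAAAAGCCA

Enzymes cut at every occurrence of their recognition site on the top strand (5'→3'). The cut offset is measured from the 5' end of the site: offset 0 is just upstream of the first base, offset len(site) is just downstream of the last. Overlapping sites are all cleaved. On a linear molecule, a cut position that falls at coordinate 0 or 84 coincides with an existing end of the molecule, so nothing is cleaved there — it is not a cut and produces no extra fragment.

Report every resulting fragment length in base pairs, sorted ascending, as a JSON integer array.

[6,7,7,8,9,9,10,13,15]

Scan for sites:
  CdoVI (GCTTCGCT, off=5): starts [5, 24, 54] → cuts [10, 29, 59]
  NpsII (GGTC, off=3): starts [20, 34, 41] → cuts [23, 37, 44]
  PtaIV (CGTCGAA, off=6): starts [62, 71] → cuts [68, 77]

Pooled cuts: [10, 23, 29, 37, 44, 59, 68, 77]

Fragments:
  [0,10): 10 bp
  [10,23): 13 bp
  [23,29): 6 bp
  [29,37): 8 bp
  [37,44): 7 bp
  [44,59): 15 bp
  [59,68): 9 bp
  [68,77): 9 bp
  [77,84): 7 bp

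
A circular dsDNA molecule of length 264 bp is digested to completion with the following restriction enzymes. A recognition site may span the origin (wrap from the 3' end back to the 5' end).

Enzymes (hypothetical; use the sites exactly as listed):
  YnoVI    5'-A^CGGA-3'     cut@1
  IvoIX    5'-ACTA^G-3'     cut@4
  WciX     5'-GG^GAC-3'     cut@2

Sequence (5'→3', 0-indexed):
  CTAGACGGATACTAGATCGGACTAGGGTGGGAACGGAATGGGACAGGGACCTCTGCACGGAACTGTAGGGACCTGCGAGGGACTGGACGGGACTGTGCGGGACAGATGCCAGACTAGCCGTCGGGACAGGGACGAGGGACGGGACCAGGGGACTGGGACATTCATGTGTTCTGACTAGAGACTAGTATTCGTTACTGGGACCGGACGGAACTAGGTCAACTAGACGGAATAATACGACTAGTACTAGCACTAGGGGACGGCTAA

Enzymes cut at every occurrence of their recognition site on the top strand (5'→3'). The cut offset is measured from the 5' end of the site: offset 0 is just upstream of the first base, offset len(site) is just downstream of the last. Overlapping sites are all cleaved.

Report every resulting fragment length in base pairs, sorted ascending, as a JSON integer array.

Scan for sites:
  YnoVI (ACGGA, off=1): starts [4, 32, 56, 204, 223] → cuts [5, 33, 57, 205, 224]
  IvoIX (ACTAG, off=4): starts [10, 20, 112, 173, 180, 209, 218, 236, 242, 248, 263] → cuts [3, 14, 24, 116, 177, 184, 213, 222, 240, 246, 252]
  WciX (GGGAC, off=2): starts [39, 45, 67, 78, 88, 98, 122, 128, 135, 140, 148, 154, 196, 253] → cuts [41, 47, 69, 80, 90, 100, 124, 130, 137, 142, 150, 156, 198, 255]

Pooled cuts: [3, 5, 14, 24, 33, 41, 47, 57, 69, 80, 90, 100, 116, 124, 130, 137, 142, 150, 156, 177, 184, 198, 205, 213, 222, 224, 240, 246, 252, 255]

Fragment lengths:
  3→5: 2 bp
  5→14: 9 bp
  14→24: 10 bp
  24→33: 9 bp
  33→41: 8 bp
  41→47: 6 bp
  47→57: 10 bp
  57→69: 12 bp
  69→80: 11 bp
  80→90: 10 bp
  90→100: 10 bp
  100→116: 16 bp
  116→124: 8 bp
  124→130: 6 bp
  130→137: 7 bp
  137→142: 5 bp
  142→150: 8 bp
  150→156: 6 bp
  156→177: 21 bp
  177→184: 7 bp
  184→198: 14 bp
  198→205: 7 bp
  205→213: 8 bp
  213→222: 9 bp
  222→224: 2 bp
  224→240: 16 bp
  240→246: 6 bp
  246→252: 6 bp
  252→255: 3 bp
  255→3 (wrap): 264-255+3 = 12 bp

[2,2,3,5,6,6,6,6,6,7,7,7,8,8,8,8,9,9,9,10,10,10,10,11,12,12,14,16,16,21]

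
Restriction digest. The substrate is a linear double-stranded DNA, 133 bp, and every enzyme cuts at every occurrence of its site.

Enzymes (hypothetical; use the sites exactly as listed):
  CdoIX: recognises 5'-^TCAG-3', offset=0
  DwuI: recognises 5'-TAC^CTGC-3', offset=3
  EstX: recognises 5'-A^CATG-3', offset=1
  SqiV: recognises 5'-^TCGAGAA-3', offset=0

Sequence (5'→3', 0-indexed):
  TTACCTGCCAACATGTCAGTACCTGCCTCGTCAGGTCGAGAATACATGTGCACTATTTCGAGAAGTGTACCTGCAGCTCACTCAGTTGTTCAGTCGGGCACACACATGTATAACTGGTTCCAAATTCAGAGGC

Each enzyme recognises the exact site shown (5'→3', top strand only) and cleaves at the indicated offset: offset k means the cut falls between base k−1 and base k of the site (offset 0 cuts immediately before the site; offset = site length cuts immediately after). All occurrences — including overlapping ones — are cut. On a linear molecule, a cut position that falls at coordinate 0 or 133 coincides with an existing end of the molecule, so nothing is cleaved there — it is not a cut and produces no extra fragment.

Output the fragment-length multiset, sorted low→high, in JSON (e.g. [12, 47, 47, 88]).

[4,4,5,7,7,8,8,8,9,11,13,13,15,21]

Scan for sites:
  CdoIX TCAG/0: at [15, 30, 81, 89, 125] ⇒ [15, 30, 81, 89, 125]
  DwuI TACCTGC/3: at [1, 19, 67] ⇒ [4, 22, 70]
  EstX ACATG/1: at [10, 43, 103] ⇒ [11, 44, 104]
  SqiV TCGAGAA/0: at [35, 57] ⇒ [35, 57]

Pooled cuts: [4, 11, 15, 22, 30, 35, 44, 57, 70, 81, 89, 104, 125]

Fragment lengths:
  [0,4): 4 bp
  [4,11): 7 bp
  [11,15): 4 bp
  [15,22): 7 bp
  [22,30): 8 bp
  [30,35): 5 bp
  [35,44): 9 bp
  [44,57): 13 bp
  [57,70): 13 bp
  [70,81): 11 bp
  [81,89): 8 bp
  [89,104): 15 bp
  [104,125): 21 bp
  [125,133): 8 bp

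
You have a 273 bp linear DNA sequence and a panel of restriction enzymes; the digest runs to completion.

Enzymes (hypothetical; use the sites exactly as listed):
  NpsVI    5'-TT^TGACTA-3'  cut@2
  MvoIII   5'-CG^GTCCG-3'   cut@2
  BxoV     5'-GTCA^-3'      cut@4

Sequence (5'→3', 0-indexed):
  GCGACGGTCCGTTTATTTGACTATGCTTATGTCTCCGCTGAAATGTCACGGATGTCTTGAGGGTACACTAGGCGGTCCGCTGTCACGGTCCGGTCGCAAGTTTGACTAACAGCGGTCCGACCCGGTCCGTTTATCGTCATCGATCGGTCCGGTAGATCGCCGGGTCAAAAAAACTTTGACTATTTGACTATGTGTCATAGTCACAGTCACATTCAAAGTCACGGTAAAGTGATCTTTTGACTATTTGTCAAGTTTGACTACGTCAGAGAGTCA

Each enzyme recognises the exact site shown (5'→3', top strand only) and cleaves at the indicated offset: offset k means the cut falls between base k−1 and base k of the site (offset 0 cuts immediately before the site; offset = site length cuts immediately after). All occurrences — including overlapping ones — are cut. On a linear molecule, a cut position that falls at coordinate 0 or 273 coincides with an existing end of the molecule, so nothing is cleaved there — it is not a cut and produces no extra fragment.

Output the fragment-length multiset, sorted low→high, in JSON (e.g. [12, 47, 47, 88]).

[2,4,6,6,6,7,8,8,9,10,11,11,11,12,12,13,13,15,15,16,21,26,31]

Per-enzyme occurrences:
  NpsVI (TTTGACTA, off=2): starts [15, 100, 174, 182, 235, 252] → cuts [17, 102, 176, 184, 237, 254]
  MvoIII (CGGTCCG, off=2): starts [4, 72, 85, 112, 122, 144] → cuts [6, 74, 87, 114, 124, 146]
  BxoV (GTCA, off=4): starts [44, 81, 135, 163, 193, 199, 205, 217, 246, 261, 269] → cuts [48, 85, 139, 167, 197, 203, 209, 221, 250, 265] (position 273 is a terminus of the linear molecule — no cut)

Pooled cuts: [6, 17, 48, 74, 85, 87, 102, 114, 124, 139, 146, 167, 176, 184, 197, 203, 209, 221, 237, 250, 254, 265]

Fragment lengths:
  [0,6): 6 bp
  [6,17): 11 bp
  [17,48): 31 bp
  [48,74): 26 bp
  [74,85): 11 bp
  [85,87): 2 bp
  [87,102): 15 bp
  [102,114): 12 bp
  [114,124): 10 bp
  [124,139): 15 bp
  [139,146): 7 bp
  [146,167): 21 bp
  [167,176): 9 bp
  [176,184): 8 bp
  [184,197): 13 bp
  [197,203): 6 bp
  [203,209): 6 bp
  [209,221): 12 bp
  [221,237): 16 bp
  [237,250): 13 bp
  [250,254): 4 bp
  [254,265): 11 bp
  [265,273): 8 bp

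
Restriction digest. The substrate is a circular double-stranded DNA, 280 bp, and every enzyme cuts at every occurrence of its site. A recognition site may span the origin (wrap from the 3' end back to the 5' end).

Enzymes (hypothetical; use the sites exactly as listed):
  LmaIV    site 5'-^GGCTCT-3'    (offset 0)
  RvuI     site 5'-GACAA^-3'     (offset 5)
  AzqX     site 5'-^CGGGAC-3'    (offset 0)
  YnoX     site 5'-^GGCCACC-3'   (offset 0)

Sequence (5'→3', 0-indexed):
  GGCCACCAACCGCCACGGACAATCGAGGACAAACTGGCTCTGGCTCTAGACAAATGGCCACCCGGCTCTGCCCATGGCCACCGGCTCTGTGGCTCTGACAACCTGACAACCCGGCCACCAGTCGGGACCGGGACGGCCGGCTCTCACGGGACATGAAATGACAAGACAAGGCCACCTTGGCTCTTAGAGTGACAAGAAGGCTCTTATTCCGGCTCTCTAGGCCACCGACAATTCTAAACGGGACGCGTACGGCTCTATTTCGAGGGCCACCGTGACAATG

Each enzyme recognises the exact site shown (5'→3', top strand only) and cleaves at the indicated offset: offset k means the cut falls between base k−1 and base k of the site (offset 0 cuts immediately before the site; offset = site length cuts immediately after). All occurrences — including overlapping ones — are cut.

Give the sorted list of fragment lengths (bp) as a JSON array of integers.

Per-enzyme occurrences:
  LmaIV (GGCTCT, off=0): starts [35, 41, 63, 82, 90, 138, 178, 198, 210, 250] → cuts [35, 41, 63, 82, 90, 138, 178, 198, 210, 250]
  RvuI (GACAA, off=5): starts [17, 27, 48, 96, 104, 159, 164, 190, 226, 273] → cuts [22, 32, 53, 101, 109, 164, 169, 195, 231, 278]
  AzqX (CGGGAC, off=0): starts [122, 128, 146, 238] → cuts [122, 128, 146, 238]
  YnoX (GGCCACC, off=0): starts [0, 55, 75, 112, 169, 219, 264] → cuts [0, 55, 75, 112, 169, 219, 264]

Pooled cuts: [0, 22, 32, 35, 41, 53, 55, 63, 75, 82, 90, 101, 109, 112, 122, 128, 138, 146, 164, 169, 178, 195, 198, 210, 219, 231, 238, 250, 264, 278]

Fragments:
  0→22: 22 bp
  22→32: 10 bp
  32→35: 3 bp
  35→41: 6 bp
  41→53: 12 bp
  53→55: 2 bp
  55→63: 8 bp
  63→75: 12 bp
  75→82: 7 bp
  82→90: 8 bp
  90→101: 11 bp
  101→109: 8 bp
  109→112: 3 bp
  112→122: 10 bp
  122→128: 6 bp
  128→138: 10 bp
  138→146: 8 bp
  146→164: 18 bp
  164→169: 5 bp
  169→178: 9 bp
  178→195: 17 bp
  195→198: 3 bp
  198→210: 12 bp
  210→219: 9 bp
  219→231: 12 bp
  231→238: 7 bp
  238→250: 12 bp
  250→264: 14 bp
  264→278: 14 bp
  278→0 (wrap): 280-278+0 = 2 bp

[2,2,3,3,3,5,6,6,7,7,8,8,8,8,9,9,10,10,10,11,12,12,12,12,12,14,14,17,18,22]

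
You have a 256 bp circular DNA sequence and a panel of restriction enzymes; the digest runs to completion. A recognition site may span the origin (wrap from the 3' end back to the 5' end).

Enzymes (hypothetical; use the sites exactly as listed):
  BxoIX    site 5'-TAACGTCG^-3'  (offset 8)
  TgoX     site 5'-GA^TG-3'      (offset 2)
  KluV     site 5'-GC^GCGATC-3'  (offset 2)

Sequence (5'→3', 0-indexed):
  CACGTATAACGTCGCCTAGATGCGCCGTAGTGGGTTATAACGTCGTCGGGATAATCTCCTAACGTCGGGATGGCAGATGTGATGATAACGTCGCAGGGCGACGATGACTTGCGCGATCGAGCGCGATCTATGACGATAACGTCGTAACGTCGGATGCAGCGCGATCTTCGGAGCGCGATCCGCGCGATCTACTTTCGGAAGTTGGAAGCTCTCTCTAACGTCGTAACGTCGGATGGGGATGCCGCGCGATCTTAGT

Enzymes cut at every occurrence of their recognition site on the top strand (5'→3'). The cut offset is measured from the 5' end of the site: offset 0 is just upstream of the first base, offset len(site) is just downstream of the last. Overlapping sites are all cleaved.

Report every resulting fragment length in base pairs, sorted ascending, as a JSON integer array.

Per-enzyme occurrences:
  BxoIX TAACGTCG/8: at [6, 37, 59, 85, 136, 144, 215, 223] ⇒ [14, 45, 67, 93, 144, 152, 223, 231]
  TgoX GATG/2: at [18, 68, 75, 80, 102, 152, 231, 237] ⇒ [20, 70, 77, 82, 104, 154, 233, 239]
  KluV GCGCGATC/2: at [110, 120, 158, 172, 181, 243] ⇒ [112, 122, 160, 174, 183, 245]

Pooled cuts: [14, 20, 45, 67, 70, 77, 82, 93, 104, 112, 122, 144, 152, 154, 160, 174, 183, 223, 231, 233, 239, 245]

Fragment lengths:
  14→20: 6 bp
  20→45: 25 bp
  45→67: 22 bp
  67→70: 3 bp
  70→77: 7 bp
  77→82: 5 bp
  82→93: 11 bp
  93→104: 11 bp
  104→112: 8 bp
  112→122: 10 bp
  122→144: 22 bp
  144→152: 8 bp
  152→154: 2 bp
  154→160: 6 bp
  160→174: 14 bp
  174→183: 9 bp
  183→223: 40 bp
  223→231: 8 bp
  231→233: 2 bp
  233→239: 6 bp
  239→245: 6 bp
  245→14 (wrap): 256-245+14 = 25 bp

[2,2,3,5,6,6,6,6,7,8,8,8,9,10,11,11,14,22,22,25,25,40]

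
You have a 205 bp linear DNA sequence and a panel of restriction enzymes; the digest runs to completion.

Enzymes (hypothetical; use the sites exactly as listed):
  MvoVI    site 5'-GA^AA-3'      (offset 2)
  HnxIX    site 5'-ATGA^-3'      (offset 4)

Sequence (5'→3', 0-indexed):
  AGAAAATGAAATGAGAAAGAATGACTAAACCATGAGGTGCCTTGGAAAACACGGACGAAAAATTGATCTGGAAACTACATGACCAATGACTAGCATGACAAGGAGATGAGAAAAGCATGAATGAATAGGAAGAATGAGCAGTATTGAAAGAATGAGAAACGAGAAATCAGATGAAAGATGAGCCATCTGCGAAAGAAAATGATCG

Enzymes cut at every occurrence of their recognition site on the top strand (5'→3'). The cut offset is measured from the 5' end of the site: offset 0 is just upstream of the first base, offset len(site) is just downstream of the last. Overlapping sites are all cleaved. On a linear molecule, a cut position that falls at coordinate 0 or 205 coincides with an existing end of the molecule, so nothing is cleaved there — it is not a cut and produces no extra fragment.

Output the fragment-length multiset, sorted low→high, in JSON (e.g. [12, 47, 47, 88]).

Per-enzyme occurrences:
  MvoVI (GAAA, off=2): starts [1, 7, 14, 44, 56, 70, 109, 145, 155, 162, 172, 190, 194] → cuts [3, 9, 16, 46, 58, 72, 111, 147, 157, 164, 174, 192, 196]
  HnxIX (ATGA, off=4): starts [5, 10, 20, 31, 78, 85, 94, 105, 116, 120, 133, 151, 170, 177, 198] → cuts [9, 14, 24, 35, 82, 89, 98, 109, 120, 124, 137, 155, 174, 181, 202]

Pooled cuts: [3, 9, 14, 16, 24, 35, 46, 58, 72, 82, 89, 98, 109, 111, 120, 124, 137, 147, 155, 157, 164, 174, 181, 192, 196, 202]

Fragments:
  [0,3): 3 bp
  [3,9): 6 bp
  [9,14): 5 bp
  [14,16): 2 bp
  [16,24): 8 bp
  [24,35): 11 bp
  [35,46): 11 bp
  [46,58): 12 bp
  [58,72): 14 bp
  [72,82): 10 bp
  [82,89): 7 bp
  [89,98): 9 bp
  [98,109): 11 bp
  [109,111): 2 bp
  [111,120): 9 bp
  [120,124): 4 bp
  [124,137): 13 bp
  [137,147): 10 bp
  [147,155): 8 bp
  [155,157): 2 bp
  [157,164): 7 bp
  [164,174): 10 bp
  [174,181): 7 bp
  [181,192): 11 bp
  [192,196): 4 bp
  [196,202): 6 bp
  [202,205): 3 bp

[2,2,2,3,3,4,4,5,6,6,7,7,7,8,8,9,9,10,10,10,11,11,11,11,12,13,14]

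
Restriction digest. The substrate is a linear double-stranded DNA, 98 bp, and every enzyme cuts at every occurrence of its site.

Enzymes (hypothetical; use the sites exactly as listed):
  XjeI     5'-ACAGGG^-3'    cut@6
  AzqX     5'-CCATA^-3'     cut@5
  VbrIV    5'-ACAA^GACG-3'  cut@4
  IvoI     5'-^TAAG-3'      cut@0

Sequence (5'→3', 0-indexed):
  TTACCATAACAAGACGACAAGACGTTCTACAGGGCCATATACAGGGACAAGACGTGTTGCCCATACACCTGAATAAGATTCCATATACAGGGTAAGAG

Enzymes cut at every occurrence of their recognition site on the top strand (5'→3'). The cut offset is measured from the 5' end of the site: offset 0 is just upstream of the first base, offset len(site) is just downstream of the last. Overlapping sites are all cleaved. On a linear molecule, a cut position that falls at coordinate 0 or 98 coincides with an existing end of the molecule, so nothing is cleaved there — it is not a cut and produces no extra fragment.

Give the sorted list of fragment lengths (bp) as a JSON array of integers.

Per-enzyme occurrences:
  XjeI ACAGGG/6: at [28, 40, 86] ⇒ [34, 46, 92]
  AzqX CCATA/5: at [3, 34, 60, 80] ⇒ [8, 39, 65, 85]
  VbrIV ACAAGACG/4: at [8, 16, 46] ⇒ [12, 20, 50]
  IvoI TAAG/0: at [73, 92] ⇒ [73, 92]

All cut coordinates (distinct, sorted): [8, 12, 20, 34, 39, 46, 50, 65, 73, 85, 92]

Fragment lengths:
  [0,8): 8 bp
  [8,12): 4 bp
  [12,20): 8 bp
  [20,34): 14 bp
  [34,39): 5 bp
  [39,46): 7 bp
  [46,50): 4 bp
  [50,65): 15 bp
  [65,73): 8 bp
  [73,85): 12 bp
  [85,92): 7 bp
  [92,98): 6 bp

[4,4,5,6,7,7,8,8,8,12,14,15]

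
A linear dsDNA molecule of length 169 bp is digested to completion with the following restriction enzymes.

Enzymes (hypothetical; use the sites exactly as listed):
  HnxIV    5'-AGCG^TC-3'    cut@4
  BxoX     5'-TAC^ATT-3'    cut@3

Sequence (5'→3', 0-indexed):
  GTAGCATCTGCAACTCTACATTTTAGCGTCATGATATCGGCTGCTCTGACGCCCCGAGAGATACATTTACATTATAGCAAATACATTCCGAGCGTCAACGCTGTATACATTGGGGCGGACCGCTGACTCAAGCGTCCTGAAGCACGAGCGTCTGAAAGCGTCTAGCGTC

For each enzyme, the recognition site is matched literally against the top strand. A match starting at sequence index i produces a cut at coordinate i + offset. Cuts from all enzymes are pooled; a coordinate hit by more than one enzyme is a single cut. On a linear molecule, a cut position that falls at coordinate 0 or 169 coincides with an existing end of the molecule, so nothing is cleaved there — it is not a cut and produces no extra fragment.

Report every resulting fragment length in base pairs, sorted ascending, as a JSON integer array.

Scan for sites:
  HnxIV (AGCGTC, off=4): starts [24, 90, 130, 146, 156, 163] → cuts [28, 94, 134, 150, 160, 167]
  BxoX (TACATT, off=3): starts [16, 61, 67, 81, 105] → cuts [19, 64, 70, 84, 108]

All cut coordinates (distinct, sorted): [19, 28, 64, 70, 84, 94, 108, 134, 150, 160, 167]

Fragments:
  [0,19): 19 bp
  [19,28): 9 bp
  [28,64): 36 bp
  [64,70): 6 bp
  [70,84): 14 bp
  [84,94): 10 bp
  [94,108): 14 bp
  [108,134): 26 bp
  [134,150): 16 bp
  [150,160): 10 bp
  [160,167): 7 bp
  [167,169): 2 bp

[2,6,7,9,10,10,14,14,16,19,26,36]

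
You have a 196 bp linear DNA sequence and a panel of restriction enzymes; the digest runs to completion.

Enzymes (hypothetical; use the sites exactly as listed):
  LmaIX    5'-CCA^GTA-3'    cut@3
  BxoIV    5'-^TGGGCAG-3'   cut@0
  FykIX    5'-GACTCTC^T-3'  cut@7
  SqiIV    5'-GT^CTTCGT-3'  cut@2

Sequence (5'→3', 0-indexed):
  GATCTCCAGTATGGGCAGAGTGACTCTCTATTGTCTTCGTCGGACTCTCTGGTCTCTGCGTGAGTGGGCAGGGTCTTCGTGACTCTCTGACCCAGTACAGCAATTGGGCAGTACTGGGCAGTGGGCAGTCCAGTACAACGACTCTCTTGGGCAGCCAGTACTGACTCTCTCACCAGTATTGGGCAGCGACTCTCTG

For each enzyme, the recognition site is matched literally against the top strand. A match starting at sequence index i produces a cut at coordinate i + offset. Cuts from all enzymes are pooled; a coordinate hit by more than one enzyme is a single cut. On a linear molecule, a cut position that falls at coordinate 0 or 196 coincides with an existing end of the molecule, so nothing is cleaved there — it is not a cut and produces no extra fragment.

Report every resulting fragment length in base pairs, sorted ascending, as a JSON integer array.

Per-enzyme occurrences:
  LmaIX CCAGTA/3: at [5, 91, 129, 154, 172] ⇒ [8, 94, 132, 157, 175]
  BxoIV TGGGCAG/0: at [11, 64, 104, 114, 121, 147, 179] ⇒ [11, 64, 104, 114, 121, 147, 179]
  FykIX GACTCTCT/7: at [21, 42, 80, 139, 162, 187] ⇒ [28, 49, 87, 146, 169, 194]
  SqiIV GTCTTCGT/2: at [32, 72] ⇒ [34, 74]

Pooled cuts: [8, 11, 28, 34, 49, 64, 74, 87, 94, 104, 114, 121, 132, 146, 147, 157, 169, 175, 179, 194]

Fragments:
  [0,8): 8 bp
  [8,11): 3 bp
  [11,28): 17 bp
  [28,34): 6 bp
  [34,49): 15 bp
  [49,64): 15 bp
  [64,74): 10 bp
  [74,87): 13 bp
  [87,94): 7 bp
  [94,104): 10 bp
  [104,114): 10 bp
  [114,121): 7 bp
  [121,132): 11 bp
  [132,146): 14 bp
  [146,147): 1 bp
  [147,157): 10 bp
  [157,169): 12 bp
  [169,175): 6 bp
  [175,179): 4 bp
  [179,194): 15 bp
  [194,196): 2 bp

[1,2,3,4,6,6,7,7,8,10,10,10,10,11,12,13,14,15,15,15,17]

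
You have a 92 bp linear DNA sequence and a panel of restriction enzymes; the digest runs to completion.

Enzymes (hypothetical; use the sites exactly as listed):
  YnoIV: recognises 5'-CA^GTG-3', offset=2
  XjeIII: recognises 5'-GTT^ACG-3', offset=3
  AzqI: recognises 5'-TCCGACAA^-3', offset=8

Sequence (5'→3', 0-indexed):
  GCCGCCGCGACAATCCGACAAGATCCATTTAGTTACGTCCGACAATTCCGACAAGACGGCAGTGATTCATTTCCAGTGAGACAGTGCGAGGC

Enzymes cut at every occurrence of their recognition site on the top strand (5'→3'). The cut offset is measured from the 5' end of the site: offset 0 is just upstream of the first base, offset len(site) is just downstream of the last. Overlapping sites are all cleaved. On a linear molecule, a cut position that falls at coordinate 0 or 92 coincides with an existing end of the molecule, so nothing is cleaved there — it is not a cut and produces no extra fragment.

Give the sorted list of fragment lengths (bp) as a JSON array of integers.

Per-enzyme occurrences:
  YnoIV CAGTG/2: at [59, 73, 81] ⇒ [61, 75, 83]
  XjeIII GTTACG/3: at [31] ⇒ [34]
  AzqI TCCGACAA/8: at [13, 37, 46] ⇒ [21, 45, 54]

Pooled cuts: [21, 34, 45, 54, 61, 75, 83]

Fragment lengths:
  [0,21): 21 bp
  [21,34): 13 bp
  [34,45): 11 bp
  [45,54): 9 bp
  [54,61): 7 bp
  [61,75): 14 bp
  [75,83): 8 bp
  [83,92): 9 bp

[7,8,9,9,11,13,14,21]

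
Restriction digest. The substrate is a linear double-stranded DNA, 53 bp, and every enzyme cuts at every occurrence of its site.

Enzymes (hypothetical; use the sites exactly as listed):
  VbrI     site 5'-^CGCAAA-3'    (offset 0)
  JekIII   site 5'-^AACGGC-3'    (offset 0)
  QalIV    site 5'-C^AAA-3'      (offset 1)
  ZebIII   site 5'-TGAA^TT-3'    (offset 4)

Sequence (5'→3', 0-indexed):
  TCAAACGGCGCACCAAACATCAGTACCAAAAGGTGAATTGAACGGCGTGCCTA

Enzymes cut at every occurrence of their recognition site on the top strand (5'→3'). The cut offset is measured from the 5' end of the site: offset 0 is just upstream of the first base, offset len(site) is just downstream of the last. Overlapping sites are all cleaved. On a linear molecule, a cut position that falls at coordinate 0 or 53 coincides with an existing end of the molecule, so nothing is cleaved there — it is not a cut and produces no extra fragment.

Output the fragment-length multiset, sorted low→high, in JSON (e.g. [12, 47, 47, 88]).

[1,2,3,10,11,13,13]

Scan for sites:
  VbrI (CGCAAA, off=0): no sites
  JekIII AACGGC/0: at [3, 40] ⇒ [3, 40]
  QalIV CAAA/1: at [1, 13, 26] ⇒ [2, 14, 27]
  ZebIII TGAATT/4: at [33] ⇒ [37]

Pooled cuts: [2, 3, 14, 27, 37, 40]

Fragment lengths:
  [0,2): 2 bp
  [2,3): 1 bp
  [3,14): 11 bp
  [14,27): 13 bp
  [27,37): 10 bp
  [37,40): 3 bp
  [40,53): 13 bp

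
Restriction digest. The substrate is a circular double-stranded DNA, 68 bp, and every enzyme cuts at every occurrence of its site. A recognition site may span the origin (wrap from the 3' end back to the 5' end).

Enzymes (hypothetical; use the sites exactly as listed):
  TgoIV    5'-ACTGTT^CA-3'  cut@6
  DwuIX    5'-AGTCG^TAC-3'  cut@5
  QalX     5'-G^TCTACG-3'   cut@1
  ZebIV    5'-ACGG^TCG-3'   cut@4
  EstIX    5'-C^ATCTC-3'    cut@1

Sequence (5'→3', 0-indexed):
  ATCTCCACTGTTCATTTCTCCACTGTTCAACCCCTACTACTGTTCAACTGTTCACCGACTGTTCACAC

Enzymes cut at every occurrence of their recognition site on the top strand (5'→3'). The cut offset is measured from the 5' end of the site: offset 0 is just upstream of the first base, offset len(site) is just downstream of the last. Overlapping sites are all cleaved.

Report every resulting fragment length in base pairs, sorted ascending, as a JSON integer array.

[5,8,11,12,15,17]

Per-enzyme occurrences:
  TgoIV ACTGTTCA/6: at [6, 21, 38, 46, 57] ⇒ [12, 27, 44, 52, 63]
  DwuIX (AGTCGTAC, off=5): no sites
  QalX (GTCTACG, off=1): no sites
  ZebIV (ACGGTCG, off=4): no sites
  EstIX CATCTC/1: at [67] ⇒ [0]

Pooled cuts: [0, 12, 27, 44, 52, 63]

Fragments:
  0→12: 12 bp
  12→27: 15 bp
  27→44: 17 bp
  44→52: 8 bp
  52→63: 11 bp
  63→0 (wrap): 68-63+0 = 5 bp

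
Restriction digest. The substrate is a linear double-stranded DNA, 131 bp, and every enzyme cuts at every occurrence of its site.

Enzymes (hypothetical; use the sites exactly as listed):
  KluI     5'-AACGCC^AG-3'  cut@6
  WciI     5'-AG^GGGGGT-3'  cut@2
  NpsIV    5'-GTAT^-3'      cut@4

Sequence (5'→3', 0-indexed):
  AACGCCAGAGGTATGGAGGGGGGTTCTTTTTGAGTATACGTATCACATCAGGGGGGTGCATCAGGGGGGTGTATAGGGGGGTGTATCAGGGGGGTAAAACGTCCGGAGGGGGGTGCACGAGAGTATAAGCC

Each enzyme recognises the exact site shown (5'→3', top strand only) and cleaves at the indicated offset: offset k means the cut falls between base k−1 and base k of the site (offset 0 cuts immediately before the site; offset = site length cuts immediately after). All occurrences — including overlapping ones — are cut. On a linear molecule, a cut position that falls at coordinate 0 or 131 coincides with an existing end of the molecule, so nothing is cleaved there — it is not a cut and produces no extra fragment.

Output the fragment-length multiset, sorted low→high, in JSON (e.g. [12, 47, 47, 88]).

[2,3,4,5,6,6,8,8,10,10,13,18,19,19]

Scan for sites:
  KluI (AACGCCAG, off=6): starts [0] → cuts [6]
  WciI (AGGGGGGT, off=2): starts [16, 49, 62, 74, 87, 106] → cuts [18, 51, 64, 76, 89, 108]
  NpsIV (GTAT, off=4): starts [10, 33, 39, 70, 82, 122] → cuts [14, 37, 43, 74, 86, 126]

All cut coordinates (distinct, sorted): [6, 14, 18, 37, 43, 51, 64, 74, 76, 86, 89, 108, 126]

Fragments:
  [0,6): 6 bp
  [6,14): 8 bp
  [14,18): 4 bp
  [18,37): 19 bp
  [37,43): 6 bp
  [43,51): 8 bp
  [51,64): 13 bp
  [64,74): 10 bp
  [74,76): 2 bp
  [76,86): 10 bp
  [86,89): 3 bp
  [89,108): 19 bp
  [108,126): 18 bp
  [126,131): 5 bp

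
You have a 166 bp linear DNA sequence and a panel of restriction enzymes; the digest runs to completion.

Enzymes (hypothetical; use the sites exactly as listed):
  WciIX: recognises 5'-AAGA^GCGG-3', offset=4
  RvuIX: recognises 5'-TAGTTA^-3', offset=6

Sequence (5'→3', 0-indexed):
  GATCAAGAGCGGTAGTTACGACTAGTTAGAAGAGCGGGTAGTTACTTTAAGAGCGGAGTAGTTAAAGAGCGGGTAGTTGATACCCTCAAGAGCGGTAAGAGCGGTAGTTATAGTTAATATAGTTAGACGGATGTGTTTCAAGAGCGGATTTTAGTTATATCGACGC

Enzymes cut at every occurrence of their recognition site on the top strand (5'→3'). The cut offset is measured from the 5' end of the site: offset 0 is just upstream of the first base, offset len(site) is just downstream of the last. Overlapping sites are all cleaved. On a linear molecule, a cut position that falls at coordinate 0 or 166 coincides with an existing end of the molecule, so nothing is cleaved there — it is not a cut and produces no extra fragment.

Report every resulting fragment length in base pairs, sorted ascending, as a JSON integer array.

[4,5,6,8,8,9,9,9,10,10,10,11,12,14,18,23]

Per-enzyme occurrences:
  WciIX (AAGAGCGG, off=4): starts [4, 29, 48, 64, 87, 96, 139] → cuts [8, 33, 52, 68, 91, 100, 143]
  RvuIX (TAGTTA, off=6): starts [12, 22, 38, 58, 104, 110, 119, 151] → cuts [18, 28, 44, 64, 110, 116, 125, 157]

Pooled cuts: [8, 18, 28, 33, 44, 52, 64, 68, 91, 100, 110, 116, 125, 143, 157]

Fragments:
  [0,8): 8 bp
  [8,18): 10 bp
  [18,28): 10 bp
  [28,33): 5 bp
  [33,44): 11 bp
  [44,52): 8 bp
  [52,64): 12 bp
  [64,68): 4 bp
  [68,91): 23 bp
  [91,100): 9 bp
  [100,110): 10 bp
  [110,116): 6 bp
  [116,125): 9 bp
  [125,143): 18 bp
  [143,157): 14 bp
  [157,166): 9 bp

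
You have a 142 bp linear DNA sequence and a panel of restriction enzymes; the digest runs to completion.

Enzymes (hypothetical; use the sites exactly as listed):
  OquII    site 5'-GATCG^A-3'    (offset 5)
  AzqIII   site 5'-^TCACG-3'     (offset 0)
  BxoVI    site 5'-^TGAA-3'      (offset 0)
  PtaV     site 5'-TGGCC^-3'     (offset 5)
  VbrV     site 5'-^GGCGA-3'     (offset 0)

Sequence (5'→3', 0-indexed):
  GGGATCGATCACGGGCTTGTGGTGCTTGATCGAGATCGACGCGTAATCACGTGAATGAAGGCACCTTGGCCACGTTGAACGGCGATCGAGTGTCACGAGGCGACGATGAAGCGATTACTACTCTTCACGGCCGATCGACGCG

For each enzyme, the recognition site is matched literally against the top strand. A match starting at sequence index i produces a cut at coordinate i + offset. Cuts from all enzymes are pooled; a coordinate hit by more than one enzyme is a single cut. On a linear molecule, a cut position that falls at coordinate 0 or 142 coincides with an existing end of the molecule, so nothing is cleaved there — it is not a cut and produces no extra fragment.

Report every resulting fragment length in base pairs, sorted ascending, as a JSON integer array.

[1,4,4,4,5,5,5,6,6,7,8,8,8,13,16,18,24]

Per-enzyme occurrences:
  OquII (GATCGA, off=5): starts [2, 27, 33, 83, 132] → cuts [7, 32, 38, 88, 137]
  AzqIII (TCACG, off=0): starts [8, 46, 92, 124] → cuts [8, 46, 92, 124]
  BxoVI (TGAA, off=0): starts [51, 55, 75, 106] → cuts [51, 55, 75, 106]
  PtaV (TGGCC, off=5): starts [66] → cuts [71]
  VbrV (GGCGA, off=0): starts [80, 98] → cuts [80, 98]

All cut coordinates (distinct, sorted): [7, 8, 32, 38, 46, 51, 55, 71, 75, 80, 88, 92, 98, 106, 124, 137]

Fragment lengths:
  [0,7): 7 bp
  [7,8): 1 bp
  [8,32): 24 bp
  [32,38): 6 bp
  [38,46): 8 bp
  [46,51): 5 bp
  [51,55): 4 bp
  [55,71): 16 bp
  [71,75): 4 bp
  [75,80): 5 bp
  [80,88): 8 bp
  [88,92): 4 bp
  [92,98): 6 bp
  [98,106): 8 bp
  [106,124): 18 bp
  [124,137): 13 bp
  [137,142): 5 bp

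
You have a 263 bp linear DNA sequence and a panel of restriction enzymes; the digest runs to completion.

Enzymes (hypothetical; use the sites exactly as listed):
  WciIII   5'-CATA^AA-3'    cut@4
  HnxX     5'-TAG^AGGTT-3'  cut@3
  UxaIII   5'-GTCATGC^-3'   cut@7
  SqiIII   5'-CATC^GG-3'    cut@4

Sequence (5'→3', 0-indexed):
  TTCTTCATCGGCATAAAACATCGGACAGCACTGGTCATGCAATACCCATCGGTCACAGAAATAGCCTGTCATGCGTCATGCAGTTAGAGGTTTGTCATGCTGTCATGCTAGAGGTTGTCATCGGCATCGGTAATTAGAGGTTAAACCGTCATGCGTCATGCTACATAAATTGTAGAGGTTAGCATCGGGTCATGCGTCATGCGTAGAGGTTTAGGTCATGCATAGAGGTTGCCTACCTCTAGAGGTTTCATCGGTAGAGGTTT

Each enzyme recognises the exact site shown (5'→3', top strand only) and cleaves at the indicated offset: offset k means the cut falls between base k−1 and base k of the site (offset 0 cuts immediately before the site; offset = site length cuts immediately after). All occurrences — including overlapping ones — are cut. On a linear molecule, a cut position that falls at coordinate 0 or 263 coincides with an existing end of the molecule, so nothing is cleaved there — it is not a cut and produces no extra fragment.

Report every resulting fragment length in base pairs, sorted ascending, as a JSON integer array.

Per-enzyme occurrences:
  WciIII CATAAA/4: at [11, 163] ⇒ [15, 167]
  HnxX TAGAGGTT/3: at [84, 108, 134, 172, 203, 222, 239, 254] ⇒ [87, 111, 137, 175, 206, 225, 242, 257]
  UxaIII GTCATGC/7: at [33, 67, 74, 93, 101, 147, 154, 188, 195, 214] ⇒ [40, 74, 81, 100, 108, 154, 161, 195, 202, 221]
  SqiIII CATCGG/4: at [5, 18, 46, 118, 124, 182, 248] ⇒ [9, 22, 50, 122, 128, 186, 252]

All cut coordinates (distinct, sorted): [9, 15, 22, 40, 50, 74, 81, 87, 100, 108, 111, 122, 128, 137, 154, 161, 167, 175, 186, 195, 202, 206, 221, 225, 242, 252, 257]

Fragment lengths:
  [0,9): 9 bp
  [9,15): 6 bp
  [15,22): 7 bp
  [22,40): 18 bp
  [40,50): 10 bp
  [50,74): 24 bp
  [74,81): 7 bp
  [81,87): 6 bp
  [87,100): 13 bp
  [100,108): 8 bp
  [108,111): 3 bp
  [111,122): 11 bp
  [122,128): 6 bp
  [128,137): 9 bp
  [137,154): 17 bp
  [154,161): 7 bp
  [161,167): 6 bp
  [167,175): 8 bp
  [175,186): 11 bp
  [186,195): 9 bp
  [195,202): 7 bp
  [202,206): 4 bp
  [206,221): 15 bp
  [221,225): 4 bp
  [225,242): 17 bp
  [242,252): 10 bp
  [252,257): 5 bp
  [257,263): 6 bp

[3,4,4,5,6,6,6,6,6,7,7,7,7,8,8,9,9,9,10,10,11,11,13,15,17,17,18,24]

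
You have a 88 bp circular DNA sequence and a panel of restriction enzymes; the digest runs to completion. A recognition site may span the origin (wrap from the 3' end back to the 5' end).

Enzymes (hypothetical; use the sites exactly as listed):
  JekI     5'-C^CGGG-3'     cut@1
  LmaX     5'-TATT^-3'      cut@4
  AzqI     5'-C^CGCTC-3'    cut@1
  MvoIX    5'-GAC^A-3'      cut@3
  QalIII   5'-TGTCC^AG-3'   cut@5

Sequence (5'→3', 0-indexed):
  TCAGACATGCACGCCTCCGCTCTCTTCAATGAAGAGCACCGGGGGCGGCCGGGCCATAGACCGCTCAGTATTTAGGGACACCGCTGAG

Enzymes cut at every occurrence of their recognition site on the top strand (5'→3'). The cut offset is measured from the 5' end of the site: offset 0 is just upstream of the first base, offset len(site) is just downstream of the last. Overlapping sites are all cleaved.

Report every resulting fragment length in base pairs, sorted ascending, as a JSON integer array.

[7,10,11,11,12,15,22]

Scan for sites:
  JekI CCGGG/1: at [38, 48] ⇒ [39, 49]
  LmaX TATT/4: at [68] ⇒ [72]
  AzqI CCGCTC/1: at [16, 60] ⇒ [17, 61]
  MvoIX GACA/3: at [3, 76] ⇒ [6, 79]
  QalIII (TGTCCAG, off=5): no sites

All cut coordinates (distinct, sorted): [6, 17, 39, 49, 61, 72, 79]

Fragments:
  6→17: 11 bp
  17→39: 22 bp
  39→49: 10 bp
  49→61: 12 bp
  61→72: 11 bp
  72→79: 7 bp
  79→6 (wrap): 88-79+6 = 15 bp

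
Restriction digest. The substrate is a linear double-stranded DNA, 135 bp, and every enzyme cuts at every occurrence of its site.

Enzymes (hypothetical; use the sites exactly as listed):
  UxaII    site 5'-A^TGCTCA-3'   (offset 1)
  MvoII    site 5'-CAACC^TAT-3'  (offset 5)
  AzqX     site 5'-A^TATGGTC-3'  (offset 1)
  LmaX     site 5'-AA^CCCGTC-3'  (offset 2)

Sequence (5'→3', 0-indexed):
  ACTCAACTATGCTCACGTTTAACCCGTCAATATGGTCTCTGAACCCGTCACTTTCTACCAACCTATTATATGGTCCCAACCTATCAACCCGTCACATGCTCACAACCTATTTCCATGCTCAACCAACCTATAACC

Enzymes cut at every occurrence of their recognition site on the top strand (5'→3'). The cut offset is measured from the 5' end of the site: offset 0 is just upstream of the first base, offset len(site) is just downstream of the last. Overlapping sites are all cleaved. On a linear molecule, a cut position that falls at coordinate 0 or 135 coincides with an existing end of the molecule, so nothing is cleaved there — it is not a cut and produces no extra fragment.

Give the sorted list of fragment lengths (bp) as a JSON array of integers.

Site scan:
  UxaII ATGCTCA/1: at [8, 95, 114] ⇒ [9, 96, 115]
  MvoII CAACCTAT/5: at [58, 76, 102, 123] ⇒ [63, 81, 107, 128]
  AzqX ATATGGTC/1: at [29, 67] ⇒ [30, 68]
  LmaX AACCCGTC/2: at [20, 41, 85] ⇒ [22, 43, 87]

All cut coordinates (distinct, sorted): [9, 22, 30, 43, 63, 68, 81, 87, 96, 107, 115, 128]

Fragment lengths:
  [0,9): 9 bp
  [9,22): 13 bp
  [22,30): 8 bp
  [30,43): 13 bp
  [43,63): 20 bp
  [63,68): 5 bp
  [68,81): 13 bp
  [81,87): 6 bp
  [87,96): 9 bp
  [96,107): 11 bp
  [107,115): 8 bp
  [115,128): 13 bp
  [128,135): 7 bp

[5,6,7,8,8,9,9,11,13,13,13,13,20]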